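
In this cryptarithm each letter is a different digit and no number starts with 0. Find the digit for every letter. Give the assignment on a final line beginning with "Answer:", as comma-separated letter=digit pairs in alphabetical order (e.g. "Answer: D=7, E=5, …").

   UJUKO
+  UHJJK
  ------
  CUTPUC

Step 1. [col 1: O + K ≡ C (mod 10)] column 1 (O + K ≡ C (mod 10), carry-in 0) doesn't pin O yet; pick O=8 and continue ⇒ O=8.
Step 2. [col 1: O + K ≡ C (mod 10)] column 1 (O + K ≡ C (mod 10), carry-in 0) doesn't pin K yet; pick K=3 and continue ⇒ K=3.
Step 3. [col 1: O + K ≡ C (mod 10)] column 1 reads O+K+carry(0)=C with O=8, K=3; with digits 3,8 already taken and all letters distinct, the only value for C is 1. So C=1.
Step 4. [col 2: K + J ≡ U (mod 10)] several values work for U in column 2 (K + J ≡ U (mod 10), carry-in 1); try U=9, so U=9.
Step 5. [col 2: K + J ≡ U (mod 10)] in column 2 we have K+J≡U with carry-in 1; given K=3, U=9 and digits 1,3,8,9 already taken and all letters distinct, that pins J to 5. So J=5.
Step 6. [col 3: U + J ≡ P (mod 10)] column 3 reads U+J+carry(0)=P with U=9, J=5; with digits 1,3,5,8,9 already taken and all letters distinct, the only value for P is 4 ⇒ P=4.
Step 7. [col 4: J + H ≡ T (mod 10)] H=6 is one option consistent with column 4 (J + H ≡ T (mod 10), carry-in 1) — take it. So H=6.
Step 8. [col 4: J + H ≡ T (mod 10)] column 4 reads J+H+carry(1)=T with J=5, H=6; with digits 1,3,4,5,6,8,9 already taken and all letters distinct, the only value for T is 2 ⇒ T=2.

Answer: C=1, H=6, J=5, K=3, O=8, P=4, T=2, U=9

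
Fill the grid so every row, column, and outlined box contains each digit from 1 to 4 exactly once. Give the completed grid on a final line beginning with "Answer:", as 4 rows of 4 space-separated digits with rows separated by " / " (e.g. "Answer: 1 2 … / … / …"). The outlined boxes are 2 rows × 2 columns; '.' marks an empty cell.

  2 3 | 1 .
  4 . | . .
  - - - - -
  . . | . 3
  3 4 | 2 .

Step 1. [r2c2∈{1}] r2c2 is down to just 1 ⇒ r2c2=1.
Step 2. [r3c1∈{1}] only 1 remains possible at r3c1, so r3c1=1.
Step 3. [r3c2∈{2}] r3c2's peers cover all but 2 ⇒ r3c2=2.
Step 4. [r1c4∈{4}] nothing but 4 survives at r1c4 ⇒ r1c4=4.
Step 5. [r2c3∈{3}] r2c3's peers cover all but 3. So r2c3=3.
Step 6. [r4c4∈{1}] r4c4's peers cover all but 1, so r4c4=1.
Step 7. [r2c4∈{2}] nothing but 2 survives at r2c4 ⇒ r2c4=2.
Step 8. [r3c3∈{4}] r3c3's peers cover all but 4. So r3c3=4.

Answer: 2 3 1 4 / 4 1 3 2 / 1 2 4 3 / 3 4 2 1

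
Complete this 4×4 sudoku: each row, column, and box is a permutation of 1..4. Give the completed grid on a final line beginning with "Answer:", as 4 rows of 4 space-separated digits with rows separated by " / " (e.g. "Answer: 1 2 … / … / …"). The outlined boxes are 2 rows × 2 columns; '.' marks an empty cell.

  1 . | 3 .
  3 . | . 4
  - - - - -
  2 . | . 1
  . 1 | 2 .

Step 1. [r1c2∈{2,4}] in row 1, 4 fits only at r1c2, so r1c2=4.
Step 2. [r4c4∈{3}] nothing but 3 survives at r4c4. So r4c4=3.
Step 3. [r2c2∈{2}] nothing but 2 survives at r2c2 ⇒ r2c2=2.
Step 4. [r3c2∈{3}] r3c2 is down to just 3, so r3c2=3.
Step 5. [r3c3∈{4}] r3c3's peers cover all but 4. So r3c3=4.
Step 6. [r4c1∈{4}] only 4 remains possible at r4c1 ⇒ r4c1=4.
Step 7. [r1c4∈{2}] r1c4 is down to just 2. So r1c4=2.
Step 8. [r2c3∈{1}] only 1 remains possible at r2c3. So r2c3=1.

Answer: 1 4 3 2 / 3 2 1 4 / 2 3 4 1 / 4 1 2 3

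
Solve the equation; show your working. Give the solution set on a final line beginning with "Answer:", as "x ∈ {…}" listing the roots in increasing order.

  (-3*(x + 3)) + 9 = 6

Step 1. [(-3*(x + 3)) + 9 = 6] subtract 9: x sits inside (… + 9), so sub: -3*(x + 3) = -3.
Step 2. [-3*(x + 3) = -3] -3 out front; divide by -3, so div: x + 3 = 1.
Step 3. [x + 3 = 1] subtract 3: x sits inside (… + 3). So sub: x = -2.

Answer: x ∈ {-2}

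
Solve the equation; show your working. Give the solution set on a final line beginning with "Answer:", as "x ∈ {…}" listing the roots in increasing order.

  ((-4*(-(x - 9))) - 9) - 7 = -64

Step 1. [((-4*(-(x - 9))) - 9) - 7 = -64] the outer -7 inverts by adding 7, so sub: (-4*(-(x - 9))) - 9 = -57.
Step 2. [(-4*(-(x - 9))) - 9 = -57] 9 comes off first (add 9), so sub: -4*(-(x - 9)) = -48.
Step 3. [-4*(-(x - 9)) = -48] -4·(inner) — divide through by -4 ⇒ div: -(x - 9) = 12.
Step 4. [-(x - 9) = 12] leading − — multiply by −1 ⇒ neg: x - 9 = -12.
Step 5. [x - 9 = -12] peel the -9: add 9 from each side, so sub: x = -3.

Answer: x ∈ {-3}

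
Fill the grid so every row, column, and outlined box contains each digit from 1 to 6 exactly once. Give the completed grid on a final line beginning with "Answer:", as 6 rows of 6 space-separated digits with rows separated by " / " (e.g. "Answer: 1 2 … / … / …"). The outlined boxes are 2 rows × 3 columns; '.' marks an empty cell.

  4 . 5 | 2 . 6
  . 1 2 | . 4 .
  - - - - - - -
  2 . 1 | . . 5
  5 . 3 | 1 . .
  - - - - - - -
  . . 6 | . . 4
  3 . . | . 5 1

Step 1. [r3c4∈{3,4,6}] 4 has one home in col 4: r3c4 ⇒ r3c4=4.
Step 2. [r5c5∈{2,3}] 2 has one home in box 6: r5c5, so r5c5=2.
Step 3. [r3c2∈{6}] r3c2 has the single candidate 6. So r3c2=6.
Step 4. [r2c6∈{3}] r2c6 has the single candidate 3. So r2c6=3.
Step 5. [r6c2∈{2,4}] 2 has one home in row 6: r6c2. So r6c2=2.
Step 6. [r4c2∈{4}] nothing but 4 survives at r4c2, so r4c2=4.
Step 7. [r4c5∈{6}] only 6 remains possible at r4c5, so r4c5=6.
Step 8. [r5c4∈{3}] r5c4 is down to just 3 ⇒ r5c4=3.
Step 9. [r1c2∈{3}] r1c2's peers cover all but 3, so r1c2=3.
Step 10. [r2c1∈{6}] r2c1 is down to just 6, so r2c1=6.
Step 11. [r6c4∈{6}] r6c4 is down to just 6 ⇒ r6c4=6.
Step 12. [r4c6∈{2}] r4c6's peers cover all but 2 ⇒ r4c6=2.
Step 13. [r1c5∈{1}] r1c5's peers cover all but 1. So r1c5=1.
Step 14. [r3c5∈{3}] r3c5's peers cover all but 3, so r3c5=3.
Step 15. [r6c3∈{4}] r6c3 has the single candidate 4. So r6c3=4.
Step 16. [r5c1∈{1}] r5c1 has the single candidate 1, so r5c1=1.
Step 17. [r2c4∈{5}] r2c4 is down to just 5 ⇒ r2c4=5.
Step 18. [r5c2∈{5}] r5c2 has the single candidate 5, so r5c2=5.

Answer: 4 3 5 2 1 6 / 6 1 2 5 4 3 / 2 6 1 4 3 5 / 5 4 3 1 6 2 / 1 5 6 3 2 4 / 3 2 4 6 5 1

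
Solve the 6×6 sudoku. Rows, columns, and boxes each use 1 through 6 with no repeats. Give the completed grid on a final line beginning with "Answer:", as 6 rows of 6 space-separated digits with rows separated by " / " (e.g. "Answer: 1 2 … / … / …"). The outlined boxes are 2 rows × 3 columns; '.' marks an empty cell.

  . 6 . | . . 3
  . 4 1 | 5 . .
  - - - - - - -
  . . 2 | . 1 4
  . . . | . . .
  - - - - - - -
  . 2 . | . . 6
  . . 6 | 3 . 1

Step 1. [r6c2∈{5}] r6c2 has the single candidate 5 ⇒ r6c2=5.
Step 2. [r4c5∈{2,3,5,6}] across col 5, 3 lands solely at r4c5, so r4c5=3.
Step 3. [r2c6∈{2}] r2c6 is down to just 2 ⇒ r2c6=2.
Step 4. [r3c1∈{3,5,6}] in row 3, 5 fits only at r3c1, so r3c1=5.
Step 5. [r5c4∈{4}] nothing but 4 survives at r5c4 ⇒ r5c4=4.
Step 6. [r4c1∈{1,4,6}] in col 1, 6 fits only at r4c1, so r4c1=6.
Step 7. [r5c1∈{1,3}] row 5 places 1 nowhere but r5c1 ⇒ r5c1=1.
Step 8. [r3c2∈{3}] r3c2 has the single candidate 3. So r3c2=3.
Step 9. [r5c5∈{5}] only 5 remains possible at r5c5. So r5c5=5.
Step 10. [r5c3∈{3}] r5c3 has the single candidate 3 ⇒ r5c3=3.
Step 11. [r6c5∈{2}] only 2 remains possible at r6c5 ⇒ r6c5=2.
Step 12. [r4c2∈{1}] only 1 remains possible at r4c2, so r4c2=1.
Step 13. [r1c5∈{4}] only 4 remains possible at r1c5, so r1c5=4.
Step 14. [r4c4∈{2}] only 2 remains possible at r4c4, so r4c4=2.
Step 15. [r1c4∈{1}] r1c4 is down to just 1 ⇒ r1c4=1.
Step 16. [r1c1∈{2}] r1c1's peers cover all but 2 ⇒ r1c1=2.
Step 17. [r2c5∈{6}] only 6 remains possible at r2c5 ⇒ r2c5=6.
Step 18. [r4c6∈{5}] r4c6 has the single candidate 5 ⇒ r4c6=5.
Step 19. [r2c1∈{3}] only 3 remains possible at r2c1, so r2c1=3.
Step 20. [r3c4∈{6}] r3c4 is down to just 6 ⇒ r3c4=6.
Step 21. [r1c3∈{5}] r1c3's peers cover all but 5 ⇒ r1c3=5.
Step 22. [r6c1∈{4}] r6c1's peers cover all but 4 ⇒ r6c1=4.
Step 23. [r4c3∈{4}] r4c3's peers cover all but 4, so r4c3=4.

Answer: 2 6 5 1 4 3 / 3 4 1 5 6 2 / 5 3 2 6 1 4 / 6 1 4 2 3 5 / 1 2 3 4 5 6 / 4 5 6 3 2 1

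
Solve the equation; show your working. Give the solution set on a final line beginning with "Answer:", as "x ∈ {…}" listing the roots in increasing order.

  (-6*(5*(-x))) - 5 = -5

Step 1. [(-6*(5*(-x))) - 5 = -5] -5 is outermost — add 5 both sides, so sub: -6*(5*(-x)) = 0.
Step 2. [-6*(5*(-x)) = 0] -6 out front; divide by -6, so div: 5*(-x) = 0.
Step 3. [5*(-x) = 0] 5·(inner) — divide through by 5, so div: -x = 0.
Step 4. [-x = 0] leading − — multiply by −1 ⇒ neg: x = 0.

Answer: x ∈ {0}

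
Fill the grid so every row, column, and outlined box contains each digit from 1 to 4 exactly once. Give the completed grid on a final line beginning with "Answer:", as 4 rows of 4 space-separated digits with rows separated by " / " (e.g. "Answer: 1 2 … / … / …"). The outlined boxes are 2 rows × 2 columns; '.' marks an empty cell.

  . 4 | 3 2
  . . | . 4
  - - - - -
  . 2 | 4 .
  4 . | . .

Step 1. [r1c1∈{1}] r1c1 is down to just 1 ⇒ r1c1=1.
Step 2. [r3c4∈{1,3}] row 3 places 1 nowhere but r3c4. So r3c4=1.
Step 3. [r2c2∈{3}] r2c2 is down to just 3. So r2c2=3.
Step 4. [r4c4∈{3}] nothing but 3 survives at r4c4. So r4c4=3.
Step 5. [r3c1∈{3}] only 3 remains possible at r3c1, so r3c1=3.
Step 6. [r2c1∈{2}] r2c1 has the single candidate 2 ⇒ r2c1=2.
Step 7. [r4c2∈{1}] only 1 remains possible at r4c2, so r4c2=1.
Step 8. [r2c3∈{1}] r2c3 has the single candidate 1. So r2c3=1.
Step 9. [r4c3∈{2}] only 2 remains possible at r4c3, so r4c3=2.

Answer: 1 4 3 2 / 2 3 1 4 / 3 2 4 1 / 4 1 2 3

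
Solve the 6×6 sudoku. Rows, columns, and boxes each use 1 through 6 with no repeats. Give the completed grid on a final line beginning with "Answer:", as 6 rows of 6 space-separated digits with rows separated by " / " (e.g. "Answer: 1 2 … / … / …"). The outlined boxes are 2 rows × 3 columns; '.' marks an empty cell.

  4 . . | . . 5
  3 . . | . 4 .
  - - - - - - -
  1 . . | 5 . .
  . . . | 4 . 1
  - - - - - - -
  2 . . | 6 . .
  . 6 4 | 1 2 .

Step 1. [r3c6∈{2,3,6}] r3c6 is the only open cell in box 4 admitting 2. So r3c6=2.
Step 2. [r1c5∈{1,3,6}] in col 5, 1 fits only at r1c5, so r1c5=1.
Step 3. [r1c2∈{2}] only 2 remains possible at r1c2, so r1c2=2.
Step 4. [r4c1∈{5,6}] across col 1, 6 lands solely at r4c1. So r4c1=6.
Step 5. [r3c3∈{3}] r3c3's peers cover all but 3, so r3c3=3.
Step 6. [r5c2∈{1,3,5}] across col 2, 3 lands solely at r5c2 ⇒ r5c2=3.
Step 7. [r4c2∈{5}] nothing but 5 survives at r4c2, so r4c2=5.
Step 8. [r2c3∈{1,5,6}] across row 2, 5 lands solely at r2c3 ⇒ r2c3=5.
Step 9. [r4c3∈{2}] r4c3 is down to just 2, so r4c3=2.
Step 10. [r6c1∈{5}] r6c1 is down to just 5, so r6c1=5.
Step 11. [r1c3∈{6}] r1c3 is down to just 6 ⇒ r1c3=6.
Step 12. [r3c2∈{4}] r3c2 is down to just 4, so r3c2=4.
Step 13. [r5c6∈{4}] nothing but 4 survives at r5c6. So r5c6=4.
Step 14. [r3c5∈{6}] r3c5's peers cover all but 6 ⇒ r3c5=6.
Step 15. [r4c5∈{3}] only 3 remains possible at r4c5 ⇒ r4c5=3.
Step 16. [r2c4∈{2}] only 2 remains possible at r2c4, so r2c4=2.
Step 17. [r1c4∈{3}] r1c4 has the single candidate 3. So r1c4=3.
Step 18. [r5c3∈{1}] r5c3's peers cover all but 1. So r5c3=1.
Step 19. [r2c6∈{6}] only 6 remains possible at r2c6, so r2c6=6.
Step 20. [r6c6∈{3}] only 3 remains possible at r6c6 ⇒ r6c6=3.
Step 21. [r2c2∈{1}] r2c2 has the single candidate 1, so r2c2=1.
Step 22. [r5c5∈{5}] only 5 remains possible at r5c5 ⇒ r5c5=5.

Answer: 4 2 6 3 1 5 / 3 1 5 2 4 6 / 1 4 3 5 6 2 / 6 5 2 4 3 1 / 2 3 1 6 5 4 / 5 6 4 1 2 3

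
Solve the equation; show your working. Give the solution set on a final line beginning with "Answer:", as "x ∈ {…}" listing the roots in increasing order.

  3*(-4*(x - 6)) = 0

Step 1. [3*(-4*(x - 6)) = 0] divide by the outer 3. So div: -4*(x - 6) = 0.
Step 2. [-4*(x - 6) = 0] -4·(inner) — divide through by -4 ⇒ div: x - 6 = 0.
Step 3. [x - 6 = 0] peel the -6: add 6 from each side. So sub: x = 6.

Answer: x ∈ {6}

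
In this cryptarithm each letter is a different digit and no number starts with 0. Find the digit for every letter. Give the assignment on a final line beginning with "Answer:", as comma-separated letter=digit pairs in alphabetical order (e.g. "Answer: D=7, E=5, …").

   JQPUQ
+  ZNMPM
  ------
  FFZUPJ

Step 1. [F] the sum has 6 digits but both addends have 5; that extra leading digit F is the final carry, namely 1, so F=1.
Step 2. [col 1: Q + M ≡ J (mod 10)] column 1 (Q + M ≡ J (mod 10), carry-in 0) doesn't pin Q yet; pick Q=5 and continue, so Q=5.
Step 3. [col 1: Q + M ≡ J (mod 10)] several values work for J in column 1 (Q + M ≡ J (mod 10), carry-in 0); try J=8 ⇒ J=8.
Step 4. [col 1: Q + M ≡ J (mod 10)] from column 1 (Q=5, J=8, carry-in 0, digits 1,5,8 already taken and all letters distinct): M must equal 3. So M=3.
Step 5. [col 2: U + P ≡ P (mod 10)] from column 2 (nothing yet, carry-in 0, digits 1,3,5,8 already taken and all letters distinct): U must equal 0. So U=0.
Step 6. [col 2: U + P ≡ P (mod 10)] column 2 (U + P ≡ P (mod 10), carry-in 0) doesn't pin P yet; pick P=7 and continue, so P=7.
Step 7. [col 4: Q + N ≡ Z (mod 10)] column 4 reads Q+N+carry(1)=Z with Q=5; with digits 0,1,3,5,7,8 already taken and all letters distinct, the only value for N is 6. So N=6.
Step 8. [col 4: Q + N ≡ Z (mod 10)] column 4 reads Q+N+carry(1)=Z with Q=5, N=6; with digits 0,1,3,5,6,7,8 already taken and all letters distinct, the only value for Z is 2. So Z=2.

Answer: F=1, J=8, M=3, N=6, P=7, Q=5, U=0, Z=2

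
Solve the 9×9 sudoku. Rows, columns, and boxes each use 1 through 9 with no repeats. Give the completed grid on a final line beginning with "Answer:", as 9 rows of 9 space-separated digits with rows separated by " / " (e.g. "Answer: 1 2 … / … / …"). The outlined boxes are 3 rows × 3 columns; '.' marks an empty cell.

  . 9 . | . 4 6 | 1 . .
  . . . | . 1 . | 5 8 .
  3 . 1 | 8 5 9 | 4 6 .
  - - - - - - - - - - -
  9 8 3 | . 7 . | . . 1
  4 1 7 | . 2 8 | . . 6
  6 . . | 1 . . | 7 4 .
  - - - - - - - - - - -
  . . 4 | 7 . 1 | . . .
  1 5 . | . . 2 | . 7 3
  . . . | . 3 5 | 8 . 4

Step 1. [r6c2∈{2}] r6c2 is down to just 2 ⇒ r6c2=2.
Step 2. [r3c9∈{2,7}] 2 has one home in row 3: r3c9, so r3c9=2.
Step 3. [r6c5∈{9}] nothing but 9 survives at r6c5. So r6c5=9.
Step 4. [r3c2∈{7}] nothing but 7 survives at r3c2, so r3c2=7.
Step 5. [r2c1∈{2}] nothing but 2 survives at r2c1. So r2c1=2.
Step 6. [r9c2∈{6}] nothing but 6 survives at r9c2 ⇒ r9c2=6.
Step 7. [r5c7∈{3,9}] 3 has one home in col 7: r5c7. So r5c7=3.
Step 8. [r5c8∈{5,9}] row 5 places 9 nowhere but r5c8. So r5c8=9.
Step 9. [r4c4∈{4,5,6}] in row 4, 6 fits only at r4c4, so r4c4=6.
Step 10. [r7c1∈{8}] nothing but 8 survives at r7c1. So r7c1=8.
Step 11. [r8c3∈{9}] only 9 remains possible at r8c3. So r8c3=9.
Step 12. [r4c8∈{2,5}] r4c8 is the only open cell in row 4 admitting 5. So r4c8=5.
Step 13. [r7c7∈{2,6,9}] col 7 places 9 nowhere but r7c7. So r7c7=9.
Step 14. [r2c6∈{3,7}] r2c6 is the only open cell in col 6 admitting 7. So r2c6=7.
Step 15. [r7c5∈{6}] r7c5 has the single candidate 6. So r7c5=6.
Step 16. [r6c3∈{5}] only 5 remains possible at r6c3, so r6c3=5.
Step 17. [r9c3∈{2}] nothing but 2 survives at r9c3 ⇒ r9c3=2.
Step 18. [r1c8∈{3}] r1c8's peers cover all but 3, so r1c8=3.
Step 19. [r6c6∈{3}] only 3 remains possible at r6c6, so r6c6=3.
Step 20. [r2c9∈{9}] nothing but 9 survives at r2c9. So r2c9=9.
Step 21. [r8c4∈{4}] nothing but 4 survives at r8c4 ⇒ r8c4=4.
Step 22. [r4c7∈{2}] only 2 remains possible at r4c7, so r4c7=2.
Step 23. [r7c8∈{2}] r7c8's peers cover all but 2. So r7c8=2.
Step 24. [r9c8∈{1}] nothing but 1 survives at r9c8, so r9c8=1.
Step 25. [r2c4∈{3}] only 3 remains possible at r2c4 ⇒ r2c4=3.
Step 26. [r2c3∈{6}] r2c3 is down to just 6. So r2c3=6.
Step 27. [r9c4∈{9}] nothing but 9 survives at r9c4 ⇒ r9c4=9.
Step 28. [r9c1∈{7}] only 7 remains possible at r9c1. So r9c1=7.
Step 29. [r8c5∈{8}] only 8 remains possible at r8c5, so r8c5=8.
Step 30. [r1c1∈{5}] r1c1 has the single candidate 5 ⇒ r1c1=5.
Step 31. [r6c9∈{8}] r6c9's peers cover all but 8 ⇒ r6c9=8.
Step 32. [r1c3∈{8}] r1c3's peers cover all but 8. So r1c3=8.
Step 33. [r4c6∈{4}] only 4 remains possible at r4c6. So r4c6=4.
Step 34. [r7c9∈{5}] r7c9's peers cover all but 5. So r7c9=5.
Step 35. [r1c4∈{2}] only 2 remains possible at r1c4, so r1c4=2.
Step 36. [r7c2∈{3}] only 3 remains possible at r7c2, so r7c2=3.
Step 37. [r8c7∈{6}] r8c7 is down to just 6, so r8c7=6.
Step 38. [r2c2∈{4}] only 4 remains possible at r2c2 ⇒ r2c2=4.
Step 39. [r5c4∈{5}] r5c4 is down to just 5, so r5c4=5.
Step 40. [r1c9∈{7}] only 7 remains possible at r1c9, so r1c9=7.

Answer: 5 9 8 2 4 6 1 3 7 / 2 4 6 3 1 7 5 8 9 / 3 7 1 8 5 9 4 6 2 / 9 8 3 6 7 4 2 5 1 / 4 1 7 5 2 8 3 9 6 / 6 2 5 1 9 3 7 4 8 / 8 3 4 7 6 1 9 2 5 / 1 5 9 4 8 2 6 7 3 / 7 6 2 9 3 5 8 1 4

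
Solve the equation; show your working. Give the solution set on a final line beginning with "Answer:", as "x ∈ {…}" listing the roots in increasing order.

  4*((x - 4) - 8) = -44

Step 1. [4*((x - 4) - 8) = -44] LHS = 4·(…); ÷4 both sides ⇒ div: (x - 4) - 8 = -11.
Step 2. [(x - 4) - 8 = -11] the outer -8 inverts by adding 8 ⇒ sub: x - 4 = -3.
Step 3. [x - 4 = -3] add 4: x sits inside (… - 4) ⇒ sub: x = 1.

Answer: x ∈ {1}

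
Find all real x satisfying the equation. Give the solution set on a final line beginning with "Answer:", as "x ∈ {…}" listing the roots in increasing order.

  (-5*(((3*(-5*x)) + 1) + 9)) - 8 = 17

Step 1. [(-5*(((3*(-5*x)) + 1) + 9)) - 8 = 17] the outer -8 inverts by adding 8, so sub: -5*(((3*(-5*x)) + 1) + 9) = 25.
Step 2. [-5*(((3*(-5*x)) + 1) + 9) = 25] divide by the outer -5, so div: ((3*(-5*x)) + 1) + 9 = -5.
Step 3. [((3*(-5*x)) + 1) + 9 = -5] peel the +9: subtract 9 from each side ⇒ sub: (3*(-5*x)) + 1 = -14.
Step 4. [(3*(-5*x)) + 1 = -14] the outer +1 inverts by subtracting 1 ⇒ sub: 3*(-5*x) = -15.
Step 5. [3*(-5*x) = -15] divide by the outer 3. So div: -5*x = -5.
Step 6. [-5*x = -5] -5·(inner) — divide through by -5. So div: x = 1.

Answer: x ∈ {1}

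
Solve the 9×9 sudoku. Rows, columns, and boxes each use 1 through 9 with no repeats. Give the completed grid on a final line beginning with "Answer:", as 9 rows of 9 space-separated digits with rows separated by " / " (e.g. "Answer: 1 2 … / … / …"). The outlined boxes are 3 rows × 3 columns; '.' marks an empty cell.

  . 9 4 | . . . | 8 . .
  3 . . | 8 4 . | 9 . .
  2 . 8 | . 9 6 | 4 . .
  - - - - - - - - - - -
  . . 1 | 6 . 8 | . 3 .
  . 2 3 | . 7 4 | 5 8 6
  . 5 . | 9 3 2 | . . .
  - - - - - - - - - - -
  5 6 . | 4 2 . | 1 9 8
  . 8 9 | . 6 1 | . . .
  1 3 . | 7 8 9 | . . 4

Step 1. [r6c7∈{7}] nothing but 7 survives at r6c7, so r6c7=7.
Step 2. [r9c8∈{2,5,6}] in row 9, 5 fits only at r9c8 ⇒ r9c8=5.
Step 3. [r1c4∈{1,2,3,5}] across col 4, 2 lands solely at r1c4. So r1c4=2.
Step 4. [r1c5∈{1,5}] r1c5 is the only open cell in col 5 admitting 1, so r1c5=1.
Step 5. [r2c3∈{5,6,7}] 5 has one home in col 3: r2c3 ⇒ r2c3=5.
Step 6. [r2c6∈{7}] r2c6's peers cover all but 7, so r2c6=7.
Step 7. [r1c1∈{6,7}] r1c1 is the only open cell in box 1 admitting 6, so r1c1=6.
Step 8. [r3c2∈{1,7}] 7 has one home in box 1: r3c2, so r3c2=7.
Step 9. [r3c8∈{1}] r3c8's peers cover all but 1 ⇒ r3c8=1.
Step 10. [r4c7∈{2}] r4c7 is down to just 2. So r4c7=2.
Step 11. [r1c6∈{3,5}] r1c6 is the only open cell in col 6 admitting 5. So r1c6=5.
Step 12. [r8c1∈{4,7}] in row 8, 4 fits only at r8c1 ⇒ r8c1=4.
Step 13. [r1c9∈{3,7}] r1c9 is the only open cell in row 1 admitting 3 ⇒ r1c9=3.
Step 14. [r8c9∈{2,7}] in col 9, 7 fits only at r8c9 ⇒ r8c9=7.
Step 15. [r4c9∈{9}] r4c9 is down to just 9 ⇒ r4c9=9.
Step 16. [r8c7∈{3}] r8c7 has the single candidate 3. So r8c7=3.
Step 17. [r2c8∈{2,6}] 6 has one home in row 2: r2c8, so r2c8=6.
Step 18. [r3c9∈{5}] r3c9 is down to just 5 ⇒ r3c9=5.
Step 19. [r4c5∈{5}] nothing but 5 survives at r4c5, so r4c5=5.
Step 20. [r1c8∈{7}] r1c8 is down to just 7. So r1c8=7.
Step 21. [r4c1∈{7}] r4c1's peers cover all but 7, so r4c1=7.
Step 22. [r6c8∈{4}] r6c8 has the single candidate 4, so r6c8=4.
Step 23. [r6c1∈{8}] r6c1's peers cover all but 8, so r6c1=8.
Step 24. [r6c9∈{1}] r6c9 is down to just 1, so r6c9=1.
Step 25. [r3c4∈{3}] r3c4's peers cover all but 3, so r3c4=3.
Step 26. [r7c3∈{7}] nothing but 7 survives at r7c3, so r7c3=7.
Step 27. [r8c8∈{2}] r8c8's peers cover all but 2. So r8c8=2.
Step 28. [r6c3∈{6}] r6c3 is down to just 6 ⇒ r6c3=6.
Step 29. [r9c3∈{2}] nothing but 2 survives at r9c3. So r9c3=2.
Step 30. [r2c2∈{1}] r2c2 has the single candidate 1, so r2c2=1.
Step 31. [r5c1∈{9}] r5c1's peers cover all but 9, so r5c1=9.
Step 32. [r8c4∈{5}] r8c4 is down to just 5. So r8c4=5.
Step 33. [r5c4∈{1}] r5c4 is down to just 1 ⇒ r5c4=1.
Step 34. [r9c7∈{6}] only 6 remains possible at r9c7. So r9c7=6.
Step 35. [r2c9∈{2}] nothing but 2 survives at r2c9. So r2c9=2.
Step 36. [r4c2∈{4}] only 4 remains possible at r4c2. So r4c2=4.
Step 37. [r7c6∈{3}] r7c6 has the single candidate 3, so r7c6=3.

Answer: 6 9 4 2 1 5 8 7 3 / 3 1 5 8 4 7 9 6 2 / 2 7 8 3 9 6 4 1 5 / 7 4 1 6 5 8 2 3 9 / 9 2 3 1 7 4 5 8 6 / 8 5 6 9 3 2 7 4 1 / 5 6 7 4 2 3 1 9 8 / 4 8 9 5 6 1 3 2 7 / 1 3 2 7 8 9 6 5 4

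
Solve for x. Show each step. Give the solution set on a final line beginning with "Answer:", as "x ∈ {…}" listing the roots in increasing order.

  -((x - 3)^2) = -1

Step 1. [-((x - 3)^2) = -1] leading − — multiply by −1, so neg: (x - 3)^2 = 1.
Step 2. [(x - 3)^2 = 1] LHS squared, RHS 1 ≥ 0: apply √ (±). So sqrt: x - 3 = 1 or -1.
Step 3. [x - 3 = 1 or -1] -3 is outermost — add 3 both sides, so sub: x = 4 or 2.

Answer: x ∈ {2, 4}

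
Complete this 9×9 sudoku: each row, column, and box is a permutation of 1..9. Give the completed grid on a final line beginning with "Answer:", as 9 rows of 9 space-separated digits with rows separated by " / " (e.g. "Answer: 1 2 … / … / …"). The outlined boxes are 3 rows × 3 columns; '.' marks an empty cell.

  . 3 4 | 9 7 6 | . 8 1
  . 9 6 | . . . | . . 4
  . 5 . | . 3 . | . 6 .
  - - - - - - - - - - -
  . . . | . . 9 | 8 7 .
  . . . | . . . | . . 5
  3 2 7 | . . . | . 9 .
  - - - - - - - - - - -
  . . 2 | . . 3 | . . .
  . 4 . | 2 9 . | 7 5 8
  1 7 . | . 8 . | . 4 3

Step 1. [r9c7∈{2,6,9}] 2 has one home in row 9: r9c7. So r9c7=2.
Step 2. [r9c4∈{5,6}] r9c4 is the only open cell in row 9 admitting 6. So r9c4=6.
Step 3. [r8c6∈{1}] r8c6 has the single candidate 1 ⇒ r8c6=1.
Step 4. [r9c6∈{5}] r9c6's peers cover all but 5 ⇒ r9c6=5.
Step 5. [r6c9∈{6}] nothing but 6 survives at r6c9 ⇒ r6c9=6.
Step 6. [r7c5∈{4}] r7c5's peers cover all but 4. So r7c5=4.
Step 7. [r4c4∈{1,3,4,5}] 3 has one home in row 4: r4c4 ⇒ r4c4=3.
Step 8. [r7c1∈{5,6,8,9}] row 7 places 5 nowhere but r7c1, so r7c1=5.
Step 9. [r3c3∈{1,8}] r3c3 is the only open cell in box 1 admitting 1. So r3c3=1.
Step 10. [r5c3∈{8,9}] r5c3 is the only open cell in col 3 admitting 8, so r5c3=8.
Step 11. [r8c1∈{6}] r8c1's peers cover all but 6, so r8c1=6.
Step 12. [r5c6∈{2,4,7}] in col 6, 7 fits only at r5c6 ⇒ r5c6=7.
Step 13. [r4c9∈{2}] r4c9's peers cover all but 2, so r4c9=2.
Step 14. [r2c8∈{2,3}] 2 has one home in col 8: r2c8 ⇒ r2c8=2.
Step 15. [r2c6∈{8}] nothing but 8 survives at r2c6 ⇒ r2c6=8.
Step 16. [r6c6∈{4}] nothing but 4 survives at r6c6. So r6c6=4.
Step 17. [r5c4∈{1}] r5c4 is down to just 1. So r5c4=1.
Step 18. [r2c4∈{5}] r2c4 is down to just 5, so r2c4=5.
Step 19. [r3c7∈{9}] r3c7's peers cover all but 9. So r3c7=9.
Step 20. [r3c1∈{2,7,8}] row 3 places 8 nowhere but r3c1, so r3c1=8.
Step 21. [r5c7∈{3,4}] r5c7 is the only open cell in col 7 admitting 4. So r5c7=4.
Step 22. [r5c2∈{6}] nothing but 6 survives at r5c2 ⇒ r5c2=6.
Step 23. [r7c8∈{1}] r7c8 is down to just 1, so r7c8=1.
Step 24. [r6c5∈{5}] r6c5 is down to just 5. So r6c5=5.
Step 25. [r6c4∈{8}] r6c4's peers cover all but 8. So r6c4=8.
Step 26. [r5c5∈{2}] r5c5 has the single candidate 2. So r5c5=2.
Step 27. [r6c7∈{1}] r6c7's peers cover all but 1, so r6c7=1.
Step 28. [r7c9∈{9}] r7c9's peers cover all but 9, so r7c9=9.
Step 29. [r1c1∈{2}] nothing but 2 survives at r1c1. So r1c1=2.
Step 30. [r7c7∈{6}] r7c7 has the single candidate 6. So r7c7=6.
Step 31. [r2c7∈{3}] r2c7 has the single candidate 3 ⇒ r2c7=3.
Step 32. [r5c1∈{9}] r5c1 has the single candidate 9, so r5c1=9.
Step 33. [r7c4∈{7}] nothing but 7 survives at r7c4 ⇒ r7c4=7.
Step 34. [r4c1∈{4}] nothing but 4 survives at r4c1 ⇒ r4c1=4.
Step 35. [r3c6∈{2}] r3c6 has the single candidate 2 ⇒ r3c6=2.
Step 36. [r4c2∈{1}] r4c2's peers cover all but 1, so r4c2=1.
Step 37. [r4c5∈{6}] only 6 remains possible at r4c5 ⇒ r4c5=6.
Step 38. [r7c2∈{8}] r7c2 has the single candidate 8 ⇒ r7c2=8.
Step 39. [r2c1∈{7}] r2c1 has the single candidate 7. So r2c1=7.
Step 40. [r3c4∈{4}] nothing but 4 survives at r3c4 ⇒ r3c4=4.
Step 41. [r3c9∈{7}] r3c9 has the single candidate 7 ⇒ r3c9=7.
Step 42. [r1c7∈{5}] r1c7 has the single candidate 5 ⇒ r1c7=5.
Step 43. [r4c3∈{5}] r4c3 has the single candidate 5 ⇒ r4c3=5.
Step 44. [r9c3∈{9}] r9c3 is down to just 9, so r9c3=9.
Step 45. [r8c3∈{3}] nothing but 3 survives at r8c3, so r8c3=3.
Step 46. [r5c8∈{3}] r5c8 has the single candidate 3, so r5c8=3.
Step 47. [r2c5∈{1}] r2c5's peers cover all but 1. So r2c5=1.

Answer: 2 3 4 9 7 6 5 8 1 / 7 9 6 5 1 8 3 2 4 / 8 5 1 4 3 2 9 6 7 / 4 1 5 3 6 9 8 7 2 / 9 6 8 1 2 7 4 3 5 / 3 2 7 8 5 4 1 9 6 / 5 8 2 7 4 3 6 1 9 / 6 4 3 2 9 1 7 5 8 / 1 7 9 6 8 5 2 4 3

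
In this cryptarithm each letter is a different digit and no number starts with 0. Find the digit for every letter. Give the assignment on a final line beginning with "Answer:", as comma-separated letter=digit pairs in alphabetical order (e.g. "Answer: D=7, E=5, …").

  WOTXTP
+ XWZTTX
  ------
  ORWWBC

Step 1. [col 1: P + X ≡ C (mod 10)] X=1 is one option consistent with column 1 (P + X ≡ C (mod 10), carry-in 0) — take it, so X=1.
Step 2. [col 1: P + X ≡ C (mod 10)] column 1 (P + X ≡ C (mod 10), carry-in 0) doesn't pin C yet; pick C=4 and continue, so C=4.
Step 3. [col 1: P + X ≡ C (mod 10)] column 1: given X=1, C=4, carry-in 0, and digits 1,4 already taken and all letters distinct, P+X≡C (mod 10) forces P=3 ⇒ P=3.
Step 4. [col 2: T + T ≡ B (mod 10)] T=5 is one option consistent with column 2 (T + T ≡ B (mod 10), carry-in 0) — take it ⇒ T=5.
Step 5. [col 2: T + T ≡ B (mod 10)] from column 2 (T=5, carry-in 0, digits 1,3,4,5 already taken and all letters distinct): B must equal 0, so B=0.
Step 6. [col 3: X + T ≡ W (mod 10)] in column 3 we have X+T≡W with carry-in 1; given X=1, T=5 and digits 0,1,3,4,5 already taken and all letters distinct, that pins W to 7 ⇒ W=7.
Step 7. [col 4: T + Z ≡ W (mod 10)] in column 4 we have T+Z≡W with carry-in 0; given T=5, W=7 and digits 0,1,3,4,5,7 already taken and all letters distinct, that pins Z to 2. So Z=2.
Step 8. [col 5: O + W ≡ R (mod 10)] in column 5 we have O+W≡R with carry-in 0; given W=7 and digits 0,1,2,3,4,5,7 already taken and all letters distinct, that pins O to 9 ⇒ O=9.
Step 9. [col 5: O + W ≡ R (mod 10)] in column 5 we have O+W≡R with carry-in 0; given O=9, W=7 and digits 0,1,2,3,4,5,7,9 already taken and all letters distinct, that pins R to 6. So R=6.

Answer: B=0, C=4, O=9, P=3, R=6, T=5, W=7, X=1, Z=2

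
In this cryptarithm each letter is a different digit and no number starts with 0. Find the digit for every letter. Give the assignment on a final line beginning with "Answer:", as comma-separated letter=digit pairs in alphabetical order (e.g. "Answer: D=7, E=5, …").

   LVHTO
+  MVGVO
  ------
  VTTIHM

Step 1. [V] V is the leading digit of a 6-digit sum of two 5-digit numbers; the final carry is exactly 1 ⇒ V=1.
Step 2. [col 1: O + O ≡ M (mod 10)] no forcing yet in column 1 (carry-in 0); M=6 is free and consistent — try it, so M=6.
Step 3. [col 1: O + O ≡ M (mod 10)] several values work for O in column 1 (O + O ≡ M (mod 10), carry-in 0); try O=8 ⇒ O=8.
Step 4. [col 2: T + V ≡ H (mod 10)] no forcing yet in column 2 (carry-in 1); T=3 is free and consistent — try it. So T=3.
Step 5. [col 2: T + V ≡ H (mod 10)] column 2: given T=3, V=1, carry-in 1, and digits 1,3,6,8 already taken and all letters distinct, T+V≡H (mod 10) forces H=5 ⇒ H=5.
Step 6. [col 3: H + G ≡ I (mod 10)] several values work for I in column 3 (H + G ≡ I (mod 10), carry-in 0); try I=4. So I=4.
Step 7. [col 3: H + G ≡ I (mod 10)] column 3 reads H+G+carry(0)=I with H=5, I=4; with digits 1,3,4,5,6,8 already taken and all letters distinct, the only value for G is 9 ⇒ G=9.
Step 8. [col 5: L + M ≡ T (mod 10)] column 5 reads L+M+carry(0)=T with M=6, T=3; with digits 1,3,4,5,6,8,9 already taken and all letters distinct, the only value for L is 7, so L=7.

Answer: G=9, H=5, I=4, L=7, M=6, O=8, T=3, V=1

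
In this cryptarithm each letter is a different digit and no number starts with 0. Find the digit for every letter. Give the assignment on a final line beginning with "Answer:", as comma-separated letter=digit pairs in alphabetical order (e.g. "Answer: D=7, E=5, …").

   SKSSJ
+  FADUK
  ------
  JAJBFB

Step 1. [col 1: J + K ≡ B (mod 10)] K=8 is one option consistent with column 1 (J + K ≡ B (mod 10), carry-in 0) — take it. So K=8.
Step 2. [col 1: J + K ≡ B (mod 10)] B=9 is one option consistent with column 1 (J + K ≡ B (mod 10), carry-in 0) — take it ⇒ B=9.
Step 3. [col 1: J + K ≡ B (mod 10)] in column 1 we have J+K≡B with carry-in 0; given K=8, B=9 and digits 8,9 already taken and all letters distinct, that pins J to 1. So J=1.
Step 4. [col 2: S + U ≡ F (mod 10)] column 2 (S + U ≡ F (mod 10), carry-in 0) doesn't pin U yet; pick U=2 and continue, so U=2.
Step 5. [col 2: S + U ≡ F (mod 10)] F=7 is one option consistent with column 2 (S + U ≡ F (mod 10), carry-in 0) — take it. So F=7.
Step 6. [col 2: S + U ≡ F (mod 10)] from column 2 (U=2, F=7, carry-in 0, digits 1,2,7,8,9 already taken and all letters distinct): S must equal 5 ⇒ S=5.
Step 7. [col 3: S + D ≡ B (mod 10)] from column 3 (S=5, B=9, carry-in 0, digits 1,2,5,7,8,9 already taken and all letters distinct): D must equal 4, so D=4.
Step 8. [col 4: K + A ≡ J (mod 10)] from column 4 (K=8, J=1, carry-in 0, digits 1,2,4,5,7,8,9 already taken and all letters distinct): A must equal 3. So A=3.

Answer: A=3, B=9, D=4, F=7, J=1, K=8, S=5, U=2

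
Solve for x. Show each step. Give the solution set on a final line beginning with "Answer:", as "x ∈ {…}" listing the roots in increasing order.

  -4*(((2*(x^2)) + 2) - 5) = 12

Step 1. [-4*(((2*(x^2)) + 2) - 5) = 12] divide by the outer -4, so div: ((2*(x^2)) + 2) - 5 = -3.
Step 2. [((2*(x^2)) + 2) - 5 = -3] -5 is outermost — add 5 both sides, so sub: (2*(x^2)) + 2 = 2.
Step 3. [(2*(x^2)) + 2 = 2] 2 | LHS and 2 | 2: pull 2 out, so factor: (x^2) + 1 = 1.
Step 4. [(x^2) + 1 = 1] +1 is outermost — subtract 1 both sides ⇒ sub: x^2 = 0.
Step 5. [x^2 = 0] LHS squared, RHS 0 ≥ 0: apply √ (±), so sqrt: x = 0.

Answer: x ∈ {0}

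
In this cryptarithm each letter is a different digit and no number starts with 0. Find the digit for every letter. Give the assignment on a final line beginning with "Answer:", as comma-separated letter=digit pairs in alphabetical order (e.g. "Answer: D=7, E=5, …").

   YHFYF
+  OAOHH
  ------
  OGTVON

Step 1. [O] O is the leading digit of a 6-digit sum of two 5-digit numbers; the final carry is exactly 1, so O=1.
Step 2. [col 1: F + H ≡ N (mod 10)] several values work for F in column 1 (F + H ≡ N (mod 10), carry-in 0); try F=4, so F=4.
Step 3. [col 1: F + H ≡ N (mod 10)] several values work for N in column 1 (F + H ≡ N (mod 10), carry-in 0); try N=7. So N=7.
Step 4. [col 1: F + H ≡ N (mod 10)] in column 1 we have F+H≡N with carry-in 0; given F=4, N=7 and digits 1,4,7 already taken and all letters distinct, that pins H to 3. So H=3.
Step 5. [col 2: Y + H ≡ O (mod 10)] in column 2 we have Y+H≡O with carry-in 0; given H=3, O=1 and digits 1,3,4,7 already taken and all letters distinct, that pins Y to 8, so Y=8.
Step 6. [col 3: F + O ≡ V (mod 10)] column 3 reads F+O+carry(1)=V with F=4, O=1; with digits 1,3,4,7,8 already taken and all letters distinct, the only value for V is 6, so V=6.
Step 7. [col 4: H + A ≡ T (mod 10)] column 4 (H + A ≡ T (mod 10), carry-in 0) doesn't pin A yet; pick A=9 and continue. So A=9.
Step 8. [col 4: H + A ≡ T (mod 10)] from column 4 (H=3, A=9, carry-in 0, digits 1,3,4,6,7,8,9 already taken and all letters distinct): T must equal 2. So T=2.
Step 9. [col 5: Y + O ≡ G (mod 10)] column 5 reads Y+O+carry(1)=G with Y=8, O=1; with digits 1,2,3,4,6,7,8,9 already taken and all letters distinct, the only value for G is 0. So G=0.

Answer: A=9, F=4, G=0, H=3, N=7, O=1, T=2, V=6, Y=8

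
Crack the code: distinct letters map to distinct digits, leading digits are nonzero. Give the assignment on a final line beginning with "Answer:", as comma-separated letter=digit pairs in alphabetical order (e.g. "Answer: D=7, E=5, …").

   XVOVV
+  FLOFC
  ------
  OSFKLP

Step 1. [O] O is the leading digit of a 6-digit sum of two 5-digit numbers; the final carry is exactly 1 ⇒ O=1.
Step 2. [col 1: V + C ≡ P (mod 10)] no forcing yet in column 1 (carry-in 0); C=4 is free and consistent — try it. So C=4.
Step 3. [col 1: V + C ≡ P (mod 10)] several values work for P in column 1 (V + C ≡ P (mod 10), carry-in 0); try P=9, so P=9.
Step 4. [col 1: V + C ≡ P (mod 10)] column 1: given C=4, P=9, carry-in 0, and digits 1,4,9 already taken and all letters distinct, V+C≡P (mod 10) forces V=5. So V=5.
Step 5. [col 2: V + F ≡ L (mod 10)] column 2 (V + F ≡ L (mod 10), carry-in 0) doesn't pin L yet; pick L=8 and continue ⇒ L=8.
Step 6. [col 2: V + F ≡ L (mod 10)] column 2 reads V+F+carry(0)=L with V=5, L=8; with digits 1,4,5,8,9 already taken and all letters distinct, the only value for F is 3, so F=3.
Step 7. [col 3: O + O ≡ K (mod 10)] in column 3 we have O+O≡K with carry-in 0; given O=1 and digits 1,3,4,5,8,9 already taken and all letters distinct, that pins K to 2. So K=2.
Step 8. [col 5: X + F ≡ S (mod 10)] column 5 reads X+F+carry(1)=S with F=3; with digits 1,2,3,4,5,8,9 already taken and all letters distinct, the only value for X is 6, so X=6.
Step 9. [col 5: X + F ≡ S (mod 10)] column 5: given X=6, F=3, carry-in 1, and digits 1,2,3,4,5,6,8,9 already taken and all letters distinct, X+F≡S (mod 10) forces S=0. So S=0.

Answer: C=4, F=3, K=2, L=8, O=1, P=9, S=0, V=5, X=6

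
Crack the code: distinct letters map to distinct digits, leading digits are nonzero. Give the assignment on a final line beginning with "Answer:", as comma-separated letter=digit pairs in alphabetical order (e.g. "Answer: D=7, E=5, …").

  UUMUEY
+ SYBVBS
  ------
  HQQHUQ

Step 1. [col 1: Y + S ≡ Q (mod 10)] column 1 (Y + S ≡ Q (mod 10), carry-in 0) doesn't pin Q yet; pick Q=1 and continue. So Q=1.
Step 2. [col 1: Y + S ≡ Q (mod 10)] S=4 is one option consistent with column 1 (Y + S ≡ Q (mod 10), carry-in 0) — take it ⇒ S=4.
Step 3. [col 1: Y + S ≡ Q (mod 10)] column 1 reads Y+S+carry(0)=Q with S=4, Q=1; with digits 1,4 already taken and all letters distinct, the only value for Y is 7 ⇒ Y=7.
Step 4. [col 2: E + B ≡ U (mod 10)] column 2 (E + B ≡ U (mod 10), carry-in 1) doesn't pin U yet; pick U=3 and continue. So U=3.
Step 5. [col 2: E + B ≡ U (mod 10)] column 2 (E + B ≡ U (mod 10), carry-in 1) doesn't pin B yet; pick B=2 and continue. So B=2.
Step 6. [col 2: E + B ≡ U (mod 10)] column 2 reads E+B+carry(1)=U with B=2, U=3; with digits 1,2,3,4,7 already taken and all letters distinct, the only value for E is 0. So E=0.
Step 7. [col 3: U + V ≡ H (mod 10)] several values work for V in column 3 (U + V ≡ H (mod 10), carry-in 0); try V=5 ⇒ V=5.
Step 8. [col 3: U + V ≡ H (mod 10)] from column 3 (U=3, V=5, carry-in 0, digits 0,1,2,3,4,5,7 already taken and all letters distinct): H must equal 8 ⇒ H=8.
Step 9. [col 4: M + B ≡ Q (mod 10)] column 4: given B=2, Q=1, carry-in 0, and digits 0,1,2,3,4,5,7,8 already taken and all letters distinct, M+B≡Q (mod 10) forces M=9 ⇒ M=9.

Answer: B=2, E=0, H=8, M=9, Q=1, S=4, U=3, V=5, Y=7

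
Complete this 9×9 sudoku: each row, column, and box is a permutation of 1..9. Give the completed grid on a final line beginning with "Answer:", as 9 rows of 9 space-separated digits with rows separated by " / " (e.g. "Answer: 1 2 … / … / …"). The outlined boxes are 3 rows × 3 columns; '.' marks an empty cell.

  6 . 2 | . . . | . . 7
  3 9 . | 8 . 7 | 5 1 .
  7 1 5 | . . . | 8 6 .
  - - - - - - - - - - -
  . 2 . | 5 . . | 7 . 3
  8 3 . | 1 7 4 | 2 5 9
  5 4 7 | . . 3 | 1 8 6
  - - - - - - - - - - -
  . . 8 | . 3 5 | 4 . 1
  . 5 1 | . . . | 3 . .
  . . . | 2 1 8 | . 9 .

Step 1. [r6c4∈{9}] nothing but 9 survives at r6c4 ⇒ r6c4=9.
Step 2. [r2c5∈{2,4,6}] across row 2, 6 lands solely at r2c5 ⇒ r2c5=6.
Step 3. [r7c1∈{2,9}] row 7 places 9 nowhere but r7c1 ⇒ r7c1=9.
Step 4. [r7c8∈{2,7}] r7c8 is the only open cell in row 7 admitting 2, so r7c8=2.
Step 5. [r3c6∈{2,9}] across col 6, 2 lands solely at r3c6 ⇒ r3c6=2.
Step 6. [r3c5∈{4,9}] across row 3, 9 lands solely at r3c5 ⇒ r3c5=9.
Step 7. [r8c5∈{4}] r8c5 has the single candidate 4 ⇒ r8c5=4.
Step 8. [r3c9∈{4}] nothing but 4 survives at r3c9. So r3c9=4.
Step 9. [r9c7∈{6}] r9c7 is down to just 6, so r9c7=6.
Step 10. [r4c6∈{6}] only 6 remains possible at r4c6 ⇒ r4c6=6.
Step 11. [r8c4∈{6,7}] r8c4 is the only open cell in row 8 admitting 6. So r8c4=6.
Step 12. [r1c4∈{3,4}] across row 1, 4 lands solely at r1c4 ⇒ r1c4=4.
Step 13. [r9c1∈{4}] r9c1 is down to just 4. So r9c1=4.
Step 14. [r7c4∈{7}] nothing but 7 survives at r7c4. So r7c4=7.
Step 15. [r1c7∈{9}] r1c7 is down to just 9. So r1c7=9.
Step 16. [r6c5∈{2}] nothing but 2 survives at r6c5 ⇒ r6c5=2.
Step 17. [r1c8∈{3}] r1c8 has the single candidate 3, so r1c8=3.
Step 18. [r9c9∈{5}] r9c9 is down to just 5. So r9c9=5.
Step 19. [r3c4∈{3}] r3c4 is down to just 3. So r3c4=3.
Step 20. [r2c3∈{4}] r2c3 is down to just 4, so r2c3=4.
Step 21. [r8c9∈{8}] r8c9 is down to just 8 ⇒ r8c9=8.
Step 22. [r1c5∈{5}] nothing but 5 survives at r1c5 ⇒ r1c5=5.
Step 23. [r5c3∈{6}] r5c3 has the single candidate 6. So r5c3=6.
Step 24. [r8c1∈{2}] r8c1's peers cover all but 2. So r8c1=2.
Step 25. [r1c2∈{8}] r1c2 has the single candidate 8. So r1c2=8.
Step 26. [r8c8∈{7}] r8c8's peers cover all but 7 ⇒ r8c8=7.
Step 27. [r1c6∈{1}] r1c6 has the single candidate 1 ⇒ r1c6=1.
Step 28. [r9c3∈{3}] r9c3's peers cover all but 3, so r9c3=3.
Step 29. [r2c9∈{2}] r2c9 has the single candidate 2 ⇒ r2c9=2.
Step 30. [r9c2∈{7}] r9c2 has the single candidate 7, so r9c2=7.
Step 31. [r4c1∈{1}] r4c1 is down to just 1. So r4c1=1.
Step 32. [r7c2∈{6}] only 6 remains possible at r7c2 ⇒ r7c2=6.
Step 33. [r8c6∈{9}] only 9 remains possible at r8c6. So r8c6=9.
Step 34. [r4c5∈{8}] r4c5 is down to just 8 ⇒ r4c5=8.
Step 35. [r4c3∈{9}] r4c3 has the single candidate 9. So r4c3=9.
Step 36. [r4c8∈{4}] r4c8 has the single candidate 4, so r4c8=4.

Answer: 6 8 2 4 5 1 9 3 7 / 3 9 4 8 6 7 5 1 2 / 7 1 5 3 9 2 8 6 4 / 1 2 9 5 8 6 7 4 3 / 8 3 6 1 7 4 2 5 9 / 5 4 7 9 2 3 1 8 6 / 9 6 8 7 3 5 4 2 1 / 2 5 1 6 4 9 3 7 8 / 4 7 3 2 1 8 6 9 5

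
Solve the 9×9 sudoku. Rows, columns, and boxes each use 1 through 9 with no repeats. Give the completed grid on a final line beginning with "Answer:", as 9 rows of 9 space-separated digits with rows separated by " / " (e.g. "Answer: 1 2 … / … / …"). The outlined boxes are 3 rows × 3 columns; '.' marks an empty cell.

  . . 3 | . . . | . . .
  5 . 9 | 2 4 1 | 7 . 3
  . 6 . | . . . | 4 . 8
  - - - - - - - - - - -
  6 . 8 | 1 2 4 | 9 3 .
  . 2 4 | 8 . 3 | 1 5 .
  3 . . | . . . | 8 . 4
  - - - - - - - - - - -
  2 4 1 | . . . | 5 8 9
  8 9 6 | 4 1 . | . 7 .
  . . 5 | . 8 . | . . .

Step 1. [r6c3∈{7}] r6c3 has the single candidate 7. So r6c3=7.
Step 2. [r1c9∈{1,2,5,6}] across col 9, 5 lands solely at r1c9 ⇒ r1c9=5.
Step 3. [r5c5∈{6,7,9}] across box 5, 7 lands solely at r5c5 ⇒ r5c5=7.
Step 4. [r8c9∈{2}] only 2 remains possible at r8c9 ⇒ r8c9=2.
Step 5. [r9c1∈{7}] only 7 remains possible at r9c1, so r9c1=7.
Step 6. [r2c8∈{6}] r2c8 is down to just 6. So r2c8=6.
Step 7. [r9c7∈{3,6}] in col 7, 6 fits only at r9c7, so r9c7=6.
Step 8. [r1c2∈{1,7,8}] across col 2, 7 lands solely at r1c2, so r1c2=7.
Step 9. [r1c6∈{6,8,9}] 8 has one home in row 1: r1c6 ⇒ r1c6=8.
Step 10. [r6c8∈{2}] r6c8 is down to just 2 ⇒ r6c8=2.
Step 11. [r3c1∈{1}] r3c1 is down to just 1, so r3c1=1.
Step 12. [r3c8∈{9}] only 9 remains possible at r3c8 ⇒ r3c8=9.
Step 13. [r8c6∈{5}] r8c6 is down to just 5 ⇒ r8c6=5.
Step 14. [r3c6∈{7}] nothing but 7 survives at r3c6. So r3c6=7.
Step 15. [r7c6∈{6}] r7c6's peers cover all but 6 ⇒ r7c6=6.
Step 16. [r7c5∈{3}] r7c5 has the single candidate 3 ⇒ r7c5=3.
Step 17. [r9c4∈{9}] nothing but 9 survives at r9c4 ⇒ r9c4=9.
Step 18. [r1c4∈{6}] only 6 remains possible at r1c4, so r1c4=6.
Step 19. [r6c4∈{5}] r6c4's peers cover all but 5, so r6c4=5.
Step 20. [r1c5∈{9}] only 9 remains possible at r1c5. So r1c5=9.
Step 21. [r9c9∈{1}] r9c9 is down to just 1 ⇒ r9c9=1.
Step 22. [r9c8∈{4}] r9c8's peers cover all but 4. So r9c8=4.
Step 23. [r6c5∈{6}] r6c5's peers cover all but 6 ⇒ r6c5=6.
Step 24. [r3c4∈{3}] only 3 remains possible at r3c4, so r3c4=3.
Step 25. [r9c2∈{3}] only 3 remains possible at r9c2 ⇒ r9c2=3.
Step 26. [r5c1∈{9}] r5c1 is down to just 9, so r5c1=9.
Step 27. [r4c2∈{5}] r4c2 has the single candidate 5 ⇒ r4c2=5.
Step 28. [r1c7∈{2}] r1c7 has the single candidate 2, so r1c7=2.
Step 29. [r1c8∈{1}] nothing but 1 survives at r1c8. So r1c8=1.
Step 30. [r4c9∈{7}] only 7 remains possible at r4c9, so r4c9=7.
Step 31. [r9c6∈{2}] r9c6 is down to just 2. So r9c6=2.
Step 32. [r2c2∈{8}] r2c2 is down to just 8, so r2c2=8.
Step 33. [r5c9∈{6}] r5c9's peers cover all but 6, so r5c9=6.
Step 34. [r1c1∈{4}] r1c1's peers cover all but 4. So r1c1=4.
Step 35. [r6c2∈{1}] only 1 remains possible at r6c2 ⇒ r6c2=1.
Step 36. [r8c7∈{3}] only 3 remains possible at r8c7 ⇒ r8c7=3.
Step 37. [r3c3∈{2}] r3c3 is down to just 2 ⇒ r3c3=2.
Step 38. [r6c6∈{9}] only 9 remains possible at r6c6. So r6c6=9.
Step 39. [r7c4∈{7}] r7c4 has the single candidate 7 ⇒ r7c4=7.
Step 40. [r3c5∈{5}] r3c5's peers cover all but 5 ⇒ r3c5=5.

Answer: 4 7 3 6 9 8 2 1 5 / 5 8 9 2 4 1 7 6 3 / 1 6 2 3 5 7 4 9 8 / 6 5 8 1 2 4 9 3 7 / 9 2 4 8 7 3 1 5 6 / 3 1 7 5 6 9 8 2 4 / 2 4 1 7 3 6 5 8 9 / 8 9 6 4 1 5 3 7 2 / 7 3 5 9 8 2 6 4 1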